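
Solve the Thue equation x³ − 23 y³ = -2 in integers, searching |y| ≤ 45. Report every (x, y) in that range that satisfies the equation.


The equation is x³ - 23y³ = -2. For fixed y, x³ = 23·y³ − 2, so a solution requires the RHS to be a perfect cube.
Strategy: iterate y from -45 to 45, compute RHS = 23·y³ − 2, and check whether it is a (positive or negative) perfect cube.
Check small values of y:
  y = 0: RHS = -2 is not a perfect cube.
  y = 1: RHS = 21 is not a perfect cube.
  y = -1: RHS = -25 is not a perfect cube.
  y = 2: RHS = 182 is not a perfect cube.
  y = -2: RHS = -186 is not a perfect cube.
  y = 3: RHS = 619 is not a perfect cube.
  y = -3: RHS = -623 is not a perfect cube.
Continuing the search up to |y| = 45 finds no solutions either.
No (x, y) in the scanned range satisfies the equation.

No integer solutions with |y| ≤ 45.


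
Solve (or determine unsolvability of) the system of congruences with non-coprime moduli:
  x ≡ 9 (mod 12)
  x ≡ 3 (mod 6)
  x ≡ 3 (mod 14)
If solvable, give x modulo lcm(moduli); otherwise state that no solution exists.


Moduli 12, 6, 14 are not pairwise coprime, so CRT works modulo lcm(m_i) when all pairwise compatibility conditions hold.
Pairwise compatibility: gcd(m_i, m_j) must divide a_i - a_j for every pair.
Merge one congruence at a time:
  Start: x ≡ 9 (mod 12).
  Combine with x ≡ 3 (mod 6): gcd(12, 6) = 6; 3 - 9 = -6, which IS divisible by 6, so compatible.
    Write x = 9 + 12·t and substitute into x ≡ 3 (mod 6): 12·t ≡ 3 − 9 = -6 (mod 6).
    Divide the congruence (and modulus) by g = 6: 2·t ≡ -1 (mod 1).
    Modulo 1 every t works; take t = 0.
    Then x = 9 + 12·0 = 9, valid modulo lcm(12, 6) = 12: x ≡ 9 (mod 12).
  Combine with x ≡ 3 (mod 14): gcd(12, 14) = 2; 3 - 9 = -6, which IS divisible by 2, so compatible.
    Write x = 9 + 12·t and substitute into x ≡ 3 (mod 14): 12·t ≡ 3 − 9 = -6 (mod 14).
    Divide the congruence (and modulus) by g = 2: 6·t ≡ -3 (mod 7).
    Reduce coefficients mod 7: 6·t ≡ 4 (mod 7).
    The inverse of 6 mod 7 is 6 (since 6·6 = 36 = 5·7 + 1), so t ≡ 6·4 = 24 ≡ 3 (mod 7).
    Then x = 9 + 12·3 = 45, valid modulo lcm(12, 14) = 84: x ≡ 45 (mod 84).
Verify: 45 mod 12 = 9, 45 mod 6 = 3, 45 mod 14 = 3.

x ≡ 45 (mod 84).


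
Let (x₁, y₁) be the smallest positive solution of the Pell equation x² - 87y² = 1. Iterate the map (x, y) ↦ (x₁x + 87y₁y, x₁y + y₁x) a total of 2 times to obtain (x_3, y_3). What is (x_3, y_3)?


Step 1: Find the fundamental solution (x₁, y₁) of x² - 87y² = 1.
  Expand √87 as a continued fraction. a₀ = ⌊√87⌋ = 9; iterate m_{k+1} = d_k·a_k − m_k, d_{k+1} = (87 − m_{k+1}²)/d_k, a_{k+1} = ⌊(a₀ + m_{k+1})/d_{k+1}⌋ (starting m₀ = 0, d₀ = 1), with convergents p_k = a_k·p_{k-1} + p_{k-2}, q_k = a_k·q_{k-1} + q_{k-2} (p₋₁ = 1, q₋₁ = 0):
  k = 0: a₀ = 9; p₀/q₀ = 9/1; p₀² − 87·q₀² = 81 − 87 = -6.
  k = 1: m = 9, d = 6, a = ⌊(9 + 9)/6⌋ = 3; p/q = (3·9 + 1)/(3·1 + 0) = 28/3; p² − 87·q² = 784 − 783 = 1.
  The first convergent with p² − 87·q² = 1 gives the fundamental solution (x₁, y₁) = (28, 3).
Step 2: Apply the recurrence (x_{n+1}, y_{n+1}) = (x₁x_n + 87y₁y_n, x₁y_n + y₁x_n) repeatedly.
  From (x_1, y_1) = (28, 3): x_2 = 28·28 + 87·3·3 = 1567; y_2 = 28·3 + 3·28 = 168.
  From (x_2, y_2) = (1567, 168): x_3 = 28·1567 + 87·3·168 = 87724; y_3 = 28·168 + 3·1567 = 9405.
Step 3: Verify x_3² - 87·y_3² = 7695500176 - 7695500175 = 1 (should be 1). ✓

(x_1, y_1) = (28, 3); (x_3, y_3) = (87724, 9405).


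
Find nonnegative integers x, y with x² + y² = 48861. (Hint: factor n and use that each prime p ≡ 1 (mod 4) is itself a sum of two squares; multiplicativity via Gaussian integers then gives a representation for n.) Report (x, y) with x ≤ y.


Step 1: Factor n = 48861 = 3^2 · 61 · 89.
Step 2: Check the mod-4 condition on each prime factor: 3 ≡ 3 (mod 4), exponent 2 (must be even); 61 ≡ 1 (mod 4), exponent 1; 89 ≡ 1 (mod 4), exponent 1.
All primes ≡ 3 (mod 4) appear to even exponent (or don't appear), so by the two-squares theorem n IS expressible as a sum of two squares.
Step 3: Build a representation. Group n = k² · m with k = 3 and m = 61 · 89 = 5429 (a product of primes ≡ 1 (mod 4)); a representation of m scales to one of n via (k·x)² + (k·y)² = k²(x² + y²). Each prime p ≡ 1 (mod 4) is itself a sum of two squares; find a² by testing p − a² for a perfect square:
  61: 61 − 1² = 60, 61 − 2² = 57, 61 − 3² = 52, 61 − 4² = 45, 61 − 5² = 36 = 6² ⇒ 61 = 5² + 6².
  89: 89 − 1² = 88, 89 − 2² = 85, 89 − 3² = 80, 89 − 4² = 73, 89 − 5² = 64 = 8² ⇒ 89 = 5² + 8².
  Combine using the Brahmagupta–Fibonacci identity (a² + b²)(c² + d²) = (ac − bd)² + (ad + bc)² = (ac + bd)² + (ad − bc)²:
  61 · 89 = 5429: from (5² + 6²)(5² + 8²), take (5·5 − 6·8, 5·8 + 6·5) = (25 − 48, 40 + 30) = (-23, 70); dropping signs (only squares matter) gives (23, 70); check 23² + 70² = 529 + 4900 = 5429 ✓.
  Scale by k = 3: (3·23, 3·70) = (69, 210).
Step 4: Order so x ≤ y and verify: 69² + 210² = 4761 + 44100 = 48861 = n. ✓

n = 48861 = 69² + 210² (one valid representation with x ≤ y).


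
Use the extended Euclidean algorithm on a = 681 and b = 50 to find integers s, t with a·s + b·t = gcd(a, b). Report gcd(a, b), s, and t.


Euclidean algorithm on (681, 50) — divide until remainder is 0:
  681 = 13 · 50 + 31
  50 = 1 · 31 + 19
  31 = 1 · 19 + 12
  19 = 1 · 12 + 7
  12 = 1 · 7 + 5
  7 = 1 · 5 + 2
  5 = 2 · 2 + 1
  2 = 2 · 1 + 0
gcd(681, 50) = 1.
Track Bezout coefficients alongside the remainders: start with r₀ = 681 = a·1 + b·0 (s = 1, t = 0) and r₁ = 50 = a·0 + b·1 (s = 0, t = 1); each new remainder r_{k+1} = r_{k-1} − q_k·r_k inherits s_{k+1} = s_{k-1} − q_k·s_k, t_{k+1} = t_{k-1} − q_k·t_k, so r_k = a·s_k + b·t_k at every step:
  q = 13: r = 31, s = 1 − 13·0 = 1, t = 0 − 13·1 = -13  (check: 681·1 + 50·(-13) = 31)
  q = 1: r = 19, s = 0 − 1·1 = -1, t = 1 − 1·(-13) = 14  (check: 681·(-1) + 50·14 = 19)
  q = 1: r = 12, s = 1 − 1·(-1) = 2, t = -13 − 1·14 = -27  (check: 681·2 + 50·(-27) = 12)
  q = 1: r = 7, s = -1 − 1·2 = -3, t = 14 − 1·(-27) = 41  (check: 681·(-3) + 50·41 = 7)
  q = 1: r = 5, s = 2 − 1·(-3) = 5, t = -27 − 1·41 = -68  (check: 681·5 + 50·(-68) = 5)
  q = 1: r = 2, s = -3 − 1·5 = -8, t = 41 − 1·(-68) = 109  (check: 681·(-8) + 50·109 = 2)
  q = 2: r = 1, s = 5 − 2·(-8) = 21, t = -68 − 2·109 = -286  (check: 681·21 + 50·(-286) = 1)
The row with r = 1 (the gcd) gives the Bezout coefficients s = 21, t = -286.
Result: 681 · (21) + 50 · (-286) = 1.

gcd(681, 50) = 1; s = 21, t = -286 (check: 681·21 + 50·(-286) = 1).


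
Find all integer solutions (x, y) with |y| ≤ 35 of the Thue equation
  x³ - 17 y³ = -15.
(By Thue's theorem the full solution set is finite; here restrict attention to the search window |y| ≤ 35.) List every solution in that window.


The equation is x³ - 17y³ = -15. For fixed y, x³ = 17·y³ − 15, so a solution requires the RHS to be a perfect cube.
Strategy: iterate y from -35 to 35, compute RHS = 17·y³ − 15, and check whether it is a (positive or negative) perfect cube.
Check small values of y:
  y = 0: RHS = -15 is not a perfect cube.
  y = 1: RHS = 2 is not a perfect cube.
  y = -1: RHS = -32 is not a perfect cube.
  y = 2: RHS = 121 is not a perfect cube.
  y = -2: RHS = -151 is not a perfect cube.
  y = 3: RHS = 444 is not a perfect cube.
  y = -3: RHS = -474 is not a perfect cube.
Continuing the search up to |y| = 35 finds no solutions either.
No (x, y) in the scanned range satisfies the equation.

No integer solutions with |y| ≤ 35.


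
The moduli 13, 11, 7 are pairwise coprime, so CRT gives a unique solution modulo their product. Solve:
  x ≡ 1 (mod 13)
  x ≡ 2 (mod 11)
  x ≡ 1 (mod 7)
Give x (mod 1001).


Moduli 13, 11, 7 are pairwise coprime; by CRT there is a unique solution modulo M = 13 · 11 · 7 = 1001.
Solve pairwise, accumulating the modulus:
  Start with x ≡ 1 (mod 13).
  Combine with x ≡ 2 (mod 11): since gcd(13, 11) = 1, we get a unique residue mod 143.
    Write x = 1 + 13·t and substitute into x ≡ 2 (mod 11): 13·t ≡ 2 − 1 = 1 (mod 11).
    Reduce coefficients mod 11: 2·t ≡ 1 (mod 11).
    The inverse of 2 mod 11 is 6 (since 2·6 = 12 = 1·11 + 1), so t ≡ 6·1 = 6 ≡ 6 (mod 11).
    Then x = 1 + 13·6 = 79, valid modulo lcm(13, 11) = 143: x ≡ 79 (mod 143).
  Combine with x ≡ 1 (mod 7): since gcd(143, 7) = 1, we get a unique residue mod 1001.
    Write x = 79 + 143·t and substitute into x ≡ 1 (mod 7): 143·t ≡ 1 − 79 = -78 (mod 7).
    Reduce coefficients mod 7: 3·t ≡ 6 (mod 7).
    The inverse of 3 mod 7 is 5 (since 3·5 = 15 = 2·7 + 1), so t ≡ 5·6 = 30 ≡ 2 (mod 7).
    Then x = 79 + 143·2 = 365, valid modulo lcm(143, 7) = 1001: x ≡ 365 (mod 1001).
Verify: 365 mod 13 = 1 ✓, 365 mod 11 = 2 ✓, 365 mod 7 = 1 ✓.

x ≡ 365 (mod 1001).


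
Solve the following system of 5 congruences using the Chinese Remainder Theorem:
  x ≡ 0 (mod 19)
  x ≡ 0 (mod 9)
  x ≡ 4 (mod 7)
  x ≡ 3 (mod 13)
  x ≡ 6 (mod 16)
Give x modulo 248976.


Product of moduli M = 19 · 9 · 7 · 13 · 16 = 248976.
Merge one congruence at a time:
  Start: x ≡ 0 (mod 19).
  Combine with x ≡ 0 (mod 9); new modulus lcm = 171.
    Write x = 0 + 19·t and substitute into x ≡ 0 (mod 9): 19·t ≡ 0 − 0 = 0 (mod 9).
    Reduce coefficients mod 9: 1·t ≡ 0 (mod 9).
    So t ≡ 0 (mod 9).
    Then x = 0 + 19·0 = 0, valid modulo lcm(19, 9) = 171: x ≡ 0 (mod 171).
  Combine with x ≡ 4 (mod 7); new modulus lcm = 1197.
    Write x = 0 + 171·t and substitute into x ≡ 4 (mod 7): 171·t ≡ 4 − 0 = 4 (mod 7).
    Reduce coefficients mod 7: 3·t ≡ 4 (mod 7).
    The inverse of 3 mod 7 is 5 (since 3·5 = 15 = 2·7 + 1), so t ≡ 5·4 = 20 ≡ 6 (mod 7).
    Then x = 0 + 171·6 = 1026, valid modulo lcm(171, 7) = 1197: x ≡ 1026 (mod 1197).
  Combine with x ≡ 3 (mod 13); new modulus lcm = 15561.
    Write x = 1026 + 1197·t and substitute into x ≡ 3 (mod 13): 1197·t ≡ 3 − 1026 = -1023 (mod 13).
    Reduce coefficients mod 13: 1·t ≡ 4 (mod 13).
    So t ≡ 4 (mod 13).
    Then x = 1026 + 1197·4 = 5814, valid modulo lcm(1197, 13) = 15561: x ≡ 5814 (mod 15561).
  Combine with x ≡ 6 (mod 16); new modulus lcm = 248976.
    Write x = 5814 + 15561·t and substitute into x ≡ 6 (mod 16): 15561·t ≡ 6 − 5814 = -5808 (mod 16).
    Reduce coefficients mod 16: 9·t ≡ 0 (mod 16).
    The inverse of 9 mod 16 is 9 (since 9·9 = 81 = 5·16 + 1), so t ≡ 9·0 = 0 ≡ 0 (mod 16).
    Then x = 5814 + 15561·0 = 5814, valid modulo lcm(15561, 16) = 248976: x ≡ 5814 (mod 248976).
Verify against each original: 5814 mod 19 = 0, 5814 mod 9 = 0, 5814 mod 7 = 4, 5814 mod 13 = 3, 5814 mod 16 = 6.

x ≡ 5814 (mod 248976).


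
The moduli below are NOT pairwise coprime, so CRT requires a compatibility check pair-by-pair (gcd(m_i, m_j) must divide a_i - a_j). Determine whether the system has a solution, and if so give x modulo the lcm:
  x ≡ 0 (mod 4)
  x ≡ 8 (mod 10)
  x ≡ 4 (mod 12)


Moduli 4, 10, 12 are not pairwise coprime, so CRT works modulo lcm(m_i) when all pairwise compatibility conditions hold.
Pairwise compatibility: gcd(m_i, m_j) must divide a_i - a_j for every pair.
Merge one congruence at a time:
  Start: x ≡ 0 (mod 4).
  Combine with x ≡ 8 (mod 10): gcd(4, 10) = 2; 8 - 0 = 8, which IS divisible by 2, so compatible.
    Write x = 0 + 4·t and substitute into x ≡ 8 (mod 10): 4·t ≡ 8 − 0 = 8 (mod 10).
    Divide the congruence (and modulus) by g = 2: 2·t ≡ 4 (mod 5).
    The inverse of 2 mod 5 is 3 (since 2·3 = 6 = 1·5 + 1), so t ≡ 3·4 = 12 ≡ 2 (mod 5).
    Then x = 0 + 4·2 = 8, valid modulo lcm(4, 10) = 20: x ≡ 8 (mod 20).
  Combine with x ≡ 4 (mod 12): gcd(20, 12) = 4; 4 - 8 = -4, which IS divisible by 4, so compatible.
    Write x = 8 + 20·t and substitute into x ≡ 4 (mod 12): 20·t ≡ 4 − 8 = -4 (mod 12).
    Divide the congruence (and modulus) by g = 4: 5·t ≡ -1 (mod 3).
    Reduce coefficients mod 3: 2·t ≡ 2 (mod 3).
    The inverse of 2 mod 3 is 2 (since 2·2 = 4 = 1·3 + 1), so t ≡ 2·2 = 4 ≡ 1 (mod 3).
    Then x = 8 + 20·1 = 28, valid modulo lcm(20, 12) = 60: x ≡ 28 (mod 60).
Verify: 28 mod 4 = 0, 28 mod 10 = 8, 28 mod 12 = 4.

x ≡ 28 (mod 60).


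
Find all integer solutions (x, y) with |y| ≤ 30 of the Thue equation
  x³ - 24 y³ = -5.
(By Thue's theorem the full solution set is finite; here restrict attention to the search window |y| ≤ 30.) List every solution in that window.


The equation is x³ - 24y³ = -5. For fixed y, x³ = 24·y³ − 5, so a solution requires the RHS to be a perfect cube.
Strategy: iterate y from -30 to 30, compute RHS = 24·y³ − 5, and check whether it is a (positive or negative) perfect cube.
Check small values of y:
  y = 0: RHS = -5 is not a perfect cube.
  y = 1: RHS = 19 is not a perfect cube.
  y = -1: RHS = -29 is not a perfect cube.
  y = 2: RHS = 187 is not a perfect cube.
  y = -2: RHS = -197 is not a perfect cube.
  y = 3: RHS = 643 is not a perfect cube.
  y = -3: RHS = -653 is not a perfect cube.
Continuing the search up to |y| = 30 finds no solutions either.
No (x, y) in the scanned range satisfies the equation.

No integer solutions with |y| ≤ 30.


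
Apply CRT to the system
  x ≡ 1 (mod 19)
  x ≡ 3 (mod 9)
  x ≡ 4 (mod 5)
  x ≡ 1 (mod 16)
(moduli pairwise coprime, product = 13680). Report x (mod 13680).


Product of moduli M = 19 · 9 · 5 · 16 = 13680.
Merge one congruence at a time:
  Start: x ≡ 1 (mod 19).
  Combine with x ≡ 3 (mod 9); new modulus lcm = 171.
    Write x = 1 + 19·t and substitute into x ≡ 3 (mod 9): 19·t ≡ 3 − 1 = 2 (mod 9).
    Reduce coefficients mod 9: 1·t ≡ 2 (mod 9).
    So t ≡ 2 (mod 9).
    Then x = 1 + 19·2 = 39, valid modulo lcm(19, 9) = 171: x ≡ 39 (mod 171).
  Combine with x ≡ 4 (mod 5); new modulus lcm = 855.
    Write x = 39 + 171·t and substitute into x ≡ 4 (mod 5): 171·t ≡ 4 − 39 = -35 (mod 5).
    Reduce coefficients mod 5: 1·t ≡ 0 (mod 5).
    So t ≡ 0 (mod 5).
    Then x = 39 + 171·0 = 39, valid modulo lcm(171, 5) = 855: x ≡ 39 (mod 855).
  Combine with x ≡ 1 (mod 16); new modulus lcm = 13680.
    Write x = 39 + 855·t and substitute into x ≡ 1 (mod 16): 855·t ≡ 1 − 39 = -38 (mod 16).
    Reduce coefficients mod 16: 7·t ≡ 10 (mod 16).
    The inverse of 7 mod 16 is 7 (since 7·7 = 49 = 3·16 + 1), so t ≡ 7·10 = 70 ≡ 6 (mod 16).
    Then x = 39 + 855·6 = 5169, valid modulo lcm(855, 16) = 13680: x ≡ 5169 (mod 13680).
Verify against each original: 5169 mod 19 = 1, 5169 mod 9 = 3, 5169 mod 5 = 4, 5169 mod 16 = 1.

x ≡ 5169 (mod 13680).


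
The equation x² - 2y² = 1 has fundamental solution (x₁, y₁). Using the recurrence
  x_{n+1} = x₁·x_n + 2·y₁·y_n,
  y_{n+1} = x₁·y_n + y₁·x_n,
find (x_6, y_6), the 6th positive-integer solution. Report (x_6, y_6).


Step 1: Find the fundamental solution (x₁, y₁) of x² - 2y² = 1.
  Expand √2 as a continued fraction. a₀ = ⌊√2⌋ = 1; iterate m_{k+1} = d_k·a_k − m_k, d_{k+1} = (2 − m_{k+1}²)/d_k, a_{k+1} = ⌊(a₀ + m_{k+1})/d_{k+1}⌋ (starting m₀ = 0, d₀ = 1), with convergents p_k = a_k·p_{k-1} + p_{k-2}, q_k = a_k·q_{k-1} + q_{k-2} (p₋₁ = 1, q₋₁ = 0):
  k = 0: a₀ = 1; p₀/q₀ = 1/1; p₀² − 2·q₀² = 1 − 2 = -1.
  k = 1: m = 1, d = 1, a = ⌊(1 + 1)/1⌋ = 2; p/q = (2·1 + 1)/(2·1 + 0) = 3/2; p² − 2·q² = 9 − 8 = 1.
  The first convergent with p² − 2·q² = 1 gives the fundamental solution (x₁, y₁) = (3, 2).
Step 2: Apply the recurrence (x_{n+1}, y_{n+1}) = (x₁x_n + 2y₁y_n, x₁y_n + y₁x_n) repeatedly.
  From (x_1, y_1) = (3, 2): x_2 = 3·3 + 2·2·2 = 17; y_2 = 3·2 + 2·3 = 12.
  From (x_2, y_2) = (17, 12): x_3 = 3·17 + 2·2·12 = 99; y_3 = 3·12 + 2·17 = 70.
  From (x_3, y_3) = (99, 70): x_4 = 3·99 + 2·2·70 = 577; y_4 = 3·70 + 2·99 = 408.
  From (x_4, y_4) = (577, 408): x_5 = 3·577 + 2·2·408 = 3363; y_5 = 3·408 + 2·577 = 2378.
  From (x_5, y_5) = (3363, 2378): x_6 = 3·3363 + 2·2·2378 = 19601; y_6 = 3·2378 + 2·3363 = 13860.
Step 3: Verify x_6² - 2·y_6² = 384199201 - 384199200 = 1 (should be 1). ✓

(x_1, y_1) = (3, 2); (x_6, y_6) = (19601, 13860).


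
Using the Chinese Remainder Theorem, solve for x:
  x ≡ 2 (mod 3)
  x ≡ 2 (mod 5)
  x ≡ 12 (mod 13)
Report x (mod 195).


Moduli 3, 5, 13 are pairwise coprime; by CRT there is a unique solution modulo M = 3 · 5 · 13 = 195.
Solve pairwise, accumulating the modulus:
  Start with x ≡ 2 (mod 3).
  Combine with x ≡ 2 (mod 5): since gcd(3, 5) = 1, we get a unique residue mod 15.
    Write x = 2 + 3·t and substitute into x ≡ 2 (mod 5): 3·t ≡ 2 − 2 = 0 (mod 5).
    The inverse of 3 mod 5 is 2 (since 3·2 = 6 = 1·5 + 1), so t ≡ 2·0 = 0 ≡ 0 (mod 5).
    Then x = 2 + 3·0 = 2, valid modulo lcm(3, 5) = 15: x ≡ 2 (mod 15).
  Combine with x ≡ 12 (mod 13): since gcd(15, 13) = 1, we get a unique residue mod 195.
    Write x = 2 + 15·t and substitute into x ≡ 12 (mod 13): 15·t ≡ 12 − 2 = 10 (mod 13).
    Reduce coefficients mod 13: 2·t ≡ 10 (mod 13).
    The inverse of 2 mod 13 is 7 (since 2·7 = 14 = 1·13 + 1), so t ≡ 7·10 = 70 ≡ 5 (mod 13).
    Then x = 2 + 15·5 = 77, valid modulo lcm(15, 13) = 195: x ≡ 77 (mod 195).
Verify: 77 mod 3 = 2 ✓, 77 mod 5 = 2 ✓, 77 mod 13 = 12 ✓.

x ≡ 77 (mod 195).


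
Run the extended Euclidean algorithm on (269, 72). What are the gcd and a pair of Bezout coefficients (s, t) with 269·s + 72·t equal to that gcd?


Euclidean algorithm on (269, 72) — divide until remainder is 0:
  269 = 3 · 72 + 53
  72 = 1 · 53 + 19
  53 = 2 · 19 + 15
  19 = 1 · 15 + 4
  15 = 3 · 4 + 3
  4 = 1 · 3 + 1
  3 = 3 · 1 + 0
gcd(269, 72) = 1.
Track Bezout coefficients alongside the remainders: start with r₀ = 269 = a·1 + b·0 (s = 1, t = 0) and r₁ = 72 = a·0 + b·1 (s = 0, t = 1); each new remainder r_{k+1} = r_{k-1} − q_k·r_k inherits s_{k+1} = s_{k-1} − q_k·s_k, t_{k+1} = t_{k-1} − q_k·t_k, so r_k = a·s_k + b·t_k at every step:
  q = 3: r = 53, s = 1 − 3·0 = 1, t = 0 − 3·1 = -3  (check: 269·1 + 72·(-3) = 53)
  q = 1: r = 19, s = 0 − 1·1 = -1, t = 1 − 1·(-3) = 4  (check: 269·(-1) + 72·4 = 19)
  q = 2: r = 15, s = 1 − 2·(-1) = 3, t = -3 − 2·4 = -11  (check: 269·3 + 72·(-11) = 15)
  q = 1: r = 4, s = -1 − 1·3 = -4, t = 4 − 1·(-11) = 15  (check: 269·(-4) + 72·15 = 4)
  q = 3: r = 3, s = 3 − 3·(-4) = 15, t = -11 − 3·15 = -56  (check: 269·15 + 72·(-56) = 3)
  q = 1: r = 1, s = -4 − 1·15 = -19, t = 15 − 1·(-56) = 71  (check: 269·(-19) + 72·71 = 1)
The row with r = 1 (the gcd) gives the Bezout coefficients s = -19, t = 71.
Result: 269 · (-19) + 72 · (71) = 1.

gcd(269, 72) = 1; s = -19, t = 71 (check: 269·(-19) + 72·71 = 1).


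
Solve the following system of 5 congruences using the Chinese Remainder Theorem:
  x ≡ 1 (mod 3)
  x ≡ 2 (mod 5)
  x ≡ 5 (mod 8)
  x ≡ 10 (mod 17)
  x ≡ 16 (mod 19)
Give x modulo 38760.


Product of moduli M = 3 · 5 · 8 · 17 · 19 = 38760.
Merge one congruence at a time:
  Start: x ≡ 1 (mod 3).
  Combine with x ≡ 2 (mod 5); new modulus lcm = 15.
    Write x = 1 + 3·t and substitute into x ≡ 2 (mod 5): 3·t ≡ 2 − 1 = 1 (mod 5).
    The inverse of 3 mod 5 is 2 (since 3·2 = 6 = 1·5 + 1), so t ≡ 2·1 = 2 ≡ 2 (mod 5).
    Then x = 1 + 3·2 = 7, valid modulo lcm(3, 5) = 15: x ≡ 7 (mod 15).
  Combine with x ≡ 5 (mod 8); new modulus lcm = 120.
    Write x = 7 + 15·t and substitute into x ≡ 5 (mod 8): 15·t ≡ 5 − 7 = -2 (mod 8).
    Reduce coefficients mod 8: 7·t ≡ 6 (mod 8).
    The inverse of 7 mod 8 is 7 (since 7·7 = 49 = 6·8 + 1), so t ≡ 7·6 = 42 ≡ 2 (mod 8).
    Then x = 7 + 15·2 = 37, valid modulo lcm(15, 8) = 120: x ≡ 37 (mod 120).
  Combine with x ≡ 10 (mod 17); new modulus lcm = 2040.
    Write x = 37 + 120·t and substitute into x ≡ 10 (mod 17): 120·t ≡ 10 − 37 = -27 (mod 17).
    Reduce coefficients mod 17: 1·t ≡ 7 (mod 17).
    So t ≡ 7 (mod 17).
    Then x = 37 + 120·7 = 877, valid modulo lcm(120, 17) = 2040: x ≡ 877 (mod 2040).
  Combine with x ≡ 16 (mod 19); new modulus lcm = 38760.
    Write x = 877 + 2040·t and substitute into x ≡ 16 (mod 19): 2040·t ≡ 16 − 877 = -861 (mod 19).
    Reduce coefficients mod 19: 7·t ≡ 13 (mod 19).
    The inverse of 7 mod 19 is 11 (since 7·11 = 77 = 4·19 + 1), so t ≡ 11·13 = 143 ≡ 10 (mod 19).
    Then x = 877 + 2040·10 = 21277, valid modulo lcm(2040, 19) = 38760: x ≡ 21277 (mod 38760).
Verify against each original: 21277 mod 3 = 1, 21277 mod 5 = 2, 21277 mod 8 = 5, 21277 mod 17 = 10, 21277 mod 19 = 16.

x ≡ 21277 (mod 38760).


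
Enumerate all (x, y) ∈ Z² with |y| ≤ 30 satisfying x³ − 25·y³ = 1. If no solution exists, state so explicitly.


The equation is x³ - 25y³ = 1. For fixed y, x³ = 25·y³ + 1, so a solution requires the RHS to be a perfect cube.
Strategy: iterate y from -30 to 30, compute RHS = 25·y³ + 1, and check whether it is a (positive or negative) perfect cube.
Check small values of y:
  y = 0: RHS = 1 = (1)³ ⇒ x = 1 works.
  y = 1: RHS = 26 is not a perfect cube.
  y = -1: RHS = -24 is not a perfect cube.
  y = 2: RHS = 201 is not a perfect cube.
  y = -2: RHS = -199 is not a perfect cube.
  y = 3: RHS = 676 is not a perfect cube.
  y = -3: RHS = -674 is not a perfect cube.
Continuing the search up to |y| = 30 finds no further solutions beyond those listed.
Collected solutions: (1, 0).

Solutions (with |y| ≤ 30): (1, 0).


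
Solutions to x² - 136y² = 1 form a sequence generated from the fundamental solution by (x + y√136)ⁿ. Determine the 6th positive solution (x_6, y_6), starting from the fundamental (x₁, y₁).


Step 1: Find the fundamental solution (x₁, y₁) of x² - 136y² = 1.
  Expand √136 as a continued fraction. a₀ = ⌊√136⌋ = 11; iterate m_{k+1} = d_k·a_k − m_k, d_{k+1} = (136 − m_{k+1}²)/d_k, a_{k+1} = ⌊(a₀ + m_{k+1})/d_{k+1}⌋ (starting m₀ = 0, d₀ = 1), with convergents p_k = a_k·p_{k-1} + p_{k-2}, q_k = a_k·q_{k-1} + q_{k-2} (p₋₁ = 1, q₋₁ = 0):
  k = 0: a₀ = 11; p₀/q₀ = 11/1; p₀² − 136·q₀² = 121 − 136 = -15.
  k = 1: m = 11, d = 15, a = ⌊(11 + 11)/15⌋ = 1; p/q = (1·11 + 1)/(1·1 + 0) = 12/1; p² − 136·q² = 144 − 136 = 8.
  k = 2: m = 4, d = 8, a = ⌊(11 + 4)/8⌋ = 1; p/q = (1·12 + 11)/(1·1 + 1) = 23/2; p² − 136·q² = 529 − 544 = -15.
  k = 3: m = 4, d = 15, a = ⌊(11 + 4)/15⌋ = 1; p/q = (1·23 + 12)/(1·2 + 1) = 35/3; p² − 136·q² = 1225 − 1224 = 1.
  The first convergent with p² − 136·q² = 1 gives the fundamental solution (x₁, y₁) = (35, 3).
Step 2: Apply the recurrence (x_{n+1}, y_{n+1}) = (x₁x_n + 136y₁y_n, x₁y_n + y₁x_n) repeatedly.
  From (x_1, y_1) = (35, 3): x_2 = 35·35 + 136·3·3 = 2449; y_2 = 35·3 + 3·35 = 210.
  From (x_2, y_2) = (2449, 210): x_3 = 35·2449 + 136·3·210 = 171395; y_3 = 35·210 + 3·2449 = 14697.
  From (x_3, y_3) = (171395, 14697): x_4 = 35·171395 + 136·3·14697 = 11995201; y_4 = 35·14697 + 3·171395 = 1028580.
  From (x_4, y_4) = (11995201, 1028580): x_5 = 35·11995201 + 136·3·1028580 = 839492675; y_5 = 35·1028580 + 3·11995201 = 71985903.
  From (x_5, y_5) = (839492675, 71985903): x_6 = 35·839492675 + 136·3·71985903 = 58752492049; y_6 = 35·71985903 + 3·839492675 = 5037984630.
Step 3: Verify x_6² - 136·y_6² = 3451855321967808218401 - 3451855321967808218400 = 1 (should be 1). ✓

(x_1, y_1) = (35, 3); (x_6, y_6) = (58752492049, 5037984630).


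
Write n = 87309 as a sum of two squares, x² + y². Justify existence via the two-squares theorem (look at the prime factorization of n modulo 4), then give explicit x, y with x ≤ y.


Step 1: Factor n = 87309 = 3^2 · 89 · 109.
Step 2: Check the mod-4 condition on each prime factor: 3 ≡ 3 (mod 4), exponent 2 (must be even); 89 ≡ 1 (mod 4), exponent 1; 109 ≡ 1 (mod 4), exponent 1.
All primes ≡ 3 (mod 4) appear to even exponent (or don't appear), so by the two-squares theorem n IS expressible as a sum of two squares.
Step 3: Build a representation. Group n = k² · m with k = 3 and m = 89 · 109 = 9701 (a product of primes ≡ 1 (mod 4)); a representation of m scales to one of n via (k·x)² + (k·y)² = k²(x² + y²). Each prime p ≡ 1 (mod 4) is itself a sum of two squares; find a² by testing p − a² for a perfect square:
  89: 89 − 1² = 88, 89 − 2² = 85, 89 − 3² = 80, 89 − 4² = 73, 89 − 5² = 64 = 8² ⇒ 89 = 5² + 8².
  109: 109 − 1² = 108, 109 − 2² = 105, 109 − 3² = 100 = 10² ⇒ 109 = 3² + 10².
  Combine using the Brahmagupta–Fibonacci identity (a² + b²)(c² + d²) = (ac − bd)² + (ad + bc)² = (ac + bd)² + (ad − bc)²:
  89 · 109 = 9701: from (5² + 8²)(3² + 10²), take (5·3 − 8·10, 5·10 + 8·3) = (15 − 80, 50 + 24) = (-65, 74); dropping signs (only squares matter) gives (65, 74); check 65² + 74² = 4225 + 5476 = 9701 ✓.
  Scale by k = 3: (3·65, 3·74) = (195, 222).
Step 4: Order so x ≤ y and verify: 195² + 222² = 38025 + 49284 = 87309 = n. ✓

n = 87309 = 195² + 222² (one valid representation with x ≤ y).


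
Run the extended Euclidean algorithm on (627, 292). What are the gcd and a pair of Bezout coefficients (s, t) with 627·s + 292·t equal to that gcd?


Euclidean algorithm on (627, 292) — divide until remainder is 0:
  627 = 2 · 292 + 43
  292 = 6 · 43 + 34
  43 = 1 · 34 + 9
  34 = 3 · 9 + 7
  9 = 1 · 7 + 2
  7 = 3 · 2 + 1
  2 = 2 · 1 + 0
gcd(627, 292) = 1.
Track Bezout coefficients alongside the remainders: start with r₀ = 627 = a·1 + b·0 (s = 1, t = 0) and r₁ = 292 = a·0 + b·1 (s = 0, t = 1); each new remainder r_{k+1} = r_{k-1} − q_k·r_k inherits s_{k+1} = s_{k-1} − q_k·s_k, t_{k+1} = t_{k-1} − q_k·t_k, so r_k = a·s_k + b·t_k at every step:
  q = 2: r = 43, s = 1 − 2·0 = 1, t = 0 − 2·1 = -2  (check: 627·1 + 292·(-2) = 43)
  q = 6: r = 34, s = 0 − 6·1 = -6, t = 1 − 6·(-2) = 13  (check: 627·(-6) + 292·13 = 34)
  q = 1: r = 9, s = 1 − 1·(-6) = 7, t = -2 − 1·13 = -15  (check: 627·7 + 292·(-15) = 9)
  q = 3: r = 7, s = -6 − 3·7 = -27, t = 13 − 3·(-15) = 58  (check: 627·(-27) + 292·58 = 7)
  q = 1: r = 2, s = 7 − 1·(-27) = 34, t = -15 − 1·58 = -73  (check: 627·34 + 292·(-73) = 2)
  q = 3: r = 1, s = -27 − 3·34 = -129, t = 58 − 3·(-73) = 277  (check: 627·(-129) + 292·277 = 1)
The row with r = 1 (the gcd) gives the Bezout coefficients s = -129, t = 277.
Result: 627 · (-129) + 292 · (277) = 1.

gcd(627, 292) = 1; s = -129, t = 277 (check: 627·(-129) + 292·277 = 1).


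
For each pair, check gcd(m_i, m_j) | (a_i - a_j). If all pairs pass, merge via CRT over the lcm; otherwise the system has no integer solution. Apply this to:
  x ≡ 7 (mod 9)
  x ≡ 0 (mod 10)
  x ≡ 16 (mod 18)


Moduli 9, 10, 18 are not pairwise coprime, so CRT works modulo lcm(m_i) when all pairwise compatibility conditions hold.
Pairwise compatibility: gcd(m_i, m_j) must divide a_i - a_j for every pair.
Merge one congruence at a time:
  Start: x ≡ 7 (mod 9).
  Combine with x ≡ 0 (mod 10): gcd(9, 10) = 1; 0 - 7 = -7, which IS divisible by 1, so compatible.
    Write x = 7 + 9·t and substitute into x ≡ 0 (mod 10): 9·t ≡ 0 − 7 = -7 (mod 10).
    Reduce coefficients mod 10: 9·t ≡ 3 (mod 10).
    The inverse of 9 mod 10 is 9 (since 9·9 = 81 = 8·10 + 1), so t ≡ 9·3 = 27 ≡ 7 (mod 10).
    Then x = 7 + 9·7 = 70, valid modulo lcm(9, 10) = 90: x ≡ 70 (mod 90).
  Combine with x ≡ 16 (mod 18): gcd(90, 18) = 18; 16 - 70 = -54, which IS divisible by 18, so compatible.
    Write x = 70 + 90·t and substitute into x ≡ 16 (mod 18): 90·t ≡ 16 − 70 = -54 (mod 18).
    Divide the congruence (and modulus) by g = 18: 5·t ≡ -3 (mod 1).
    Modulo 1 every t works; take t = 0.
    Then x = 70 + 90·0 = 70, valid modulo lcm(90, 18) = 90: x ≡ 70 (mod 90).
Verify: 70 mod 9 = 7, 70 mod 10 = 0, 70 mod 18 = 16.

x ≡ 70 (mod 90).


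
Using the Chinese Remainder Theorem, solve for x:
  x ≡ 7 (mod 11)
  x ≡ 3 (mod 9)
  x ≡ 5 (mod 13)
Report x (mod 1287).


Moduli 11, 9, 13 are pairwise coprime; by CRT there is a unique solution modulo M = 11 · 9 · 13 = 1287.
Solve pairwise, accumulating the modulus:
  Start with x ≡ 7 (mod 11).
  Combine with x ≡ 3 (mod 9): since gcd(11, 9) = 1, we get a unique residue mod 99.
    Write x = 7 + 11·t and substitute into x ≡ 3 (mod 9): 11·t ≡ 3 − 7 = -4 (mod 9).
    Reduce coefficients mod 9: 2·t ≡ 5 (mod 9).
    The inverse of 2 mod 9 is 5 (since 2·5 = 10 = 1·9 + 1), so t ≡ 5·5 = 25 ≡ 7 (mod 9).
    Then x = 7 + 11·7 = 84, valid modulo lcm(11, 9) = 99: x ≡ 84 (mod 99).
  Combine with x ≡ 5 (mod 13): since gcd(99, 13) = 1, we get a unique residue mod 1287.
    Write x = 84 + 99·t and substitute into x ≡ 5 (mod 13): 99·t ≡ 5 − 84 = -79 (mod 13).
    Reduce coefficients mod 13: 8·t ≡ 12 (mod 13).
    The inverse of 8 mod 13 is 5 (since 8·5 = 40 = 3·13 + 1), so t ≡ 5·12 = 60 ≡ 8 (mod 13).
    Then x = 84 + 99·8 = 876, valid modulo lcm(99, 13) = 1287: x ≡ 876 (mod 1287).
Verify: 876 mod 11 = 7 ✓, 876 mod 9 = 3 ✓, 876 mod 13 = 5 ✓.

x ≡ 876 (mod 1287).


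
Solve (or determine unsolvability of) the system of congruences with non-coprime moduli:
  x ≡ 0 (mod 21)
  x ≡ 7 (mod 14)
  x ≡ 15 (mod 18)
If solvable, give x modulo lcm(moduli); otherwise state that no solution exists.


Moduli 21, 14, 18 are not pairwise coprime, so CRT works modulo lcm(m_i) when all pairwise compatibility conditions hold.
Pairwise compatibility: gcd(m_i, m_j) must divide a_i - a_j for every pair.
Merge one congruence at a time:
  Start: x ≡ 0 (mod 21).
  Combine with x ≡ 7 (mod 14): gcd(21, 14) = 7; 7 - 0 = 7, which IS divisible by 7, so compatible.
    Write x = 0 + 21·t and substitute into x ≡ 7 (mod 14): 21·t ≡ 7 − 0 = 7 (mod 14).
    Divide the congruence (and modulus) by g = 7: 3·t ≡ 1 (mod 2).
    Reduce coefficients mod 2: 1·t ≡ 1 (mod 2).
    So t ≡ 1 (mod 2).
    Then x = 0 + 21·1 = 21, valid modulo lcm(21, 14) = 42: x ≡ 21 (mod 42).
  Combine with x ≡ 15 (mod 18): gcd(42, 18) = 6; 15 - 21 = -6, which IS divisible by 6, so compatible.
    Write x = 21 + 42·t and substitute into x ≡ 15 (mod 18): 42·t ≡ 15 − 21 = -6 (mod 18).
    Divide the congruence (and modulus) by g = 6: 7·t ≡ -1 (mod 3).
    Reduce coefficients mod 3: 1·t ≡ 2 (mod 3).
    So t ≡ 2 (mod 3).
    Then x = 21 + 42·2 = 105, valid modulo lcm(42, 18) = 126: x ≡ 105 (mod 126).
Verify: 105 mod 21 = 0, 105 mod 14 = 7, 105 mod 18 = 15.

x ≡ 105 (mod 126).


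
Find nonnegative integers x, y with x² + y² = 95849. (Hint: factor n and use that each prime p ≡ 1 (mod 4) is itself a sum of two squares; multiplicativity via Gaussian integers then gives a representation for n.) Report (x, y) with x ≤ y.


Step 1: Factor n = 95849 = 13 · 73 · 101.
Step 2: Check the mod-4 condition on each prime factor: 13 ≡ 1 (mod 4), exponent 1; 73 ≡ 1 (mod 4), exponent 1; 101 ≡ 1 (mod 4), exponent 1.
All primes ≡ 3 (mod 4) appear to even exponent (or don't appear), so by the two-squares theorem n IS expressible as a sum of two squares.
Step 3: Build a representation. Here n = 13 · 73 · 101 is a product of primes ≡ 1 (mod 4). Each prime p ≡ 1 (mod 4) is itself a sum of two squares; find a² by testing p − a² for a perfect square:
  13: 13 − 1² = 12, 13 − 2² = 9 = 3² ⇒ 13 = 2² + 3².
  73: 73 − 1² = 72, 73 − 2² = 69, 73 − 3² = 64 = 8² ⇒ 73 = 3² + 8².
  101: 101 − 1² = 100 = 10² ⇒ 101 = 1² + 10².
  Combine using the Brahmagupta–Fibonacci identity (a² + b²)(c² + d²) = (ac − bd)² + (ad + bc)² = (ac + bd)² + (ad − bc)²:
  13 · 73 = 949: from (2² + 3²)(3² + 8²), take (2·3 − 3·8, 2·8 + 3·3) = (6 − 24, 16 + 9) = (-18, 25); dropping signs (only squares matter) gives (18, 25); check 18² + 25² = 324 + 625 = 949 ✓.
  949 · 101 = 95849: from (18² + 25²)(1² + 10²), take (18·1 − 25·10, 18·10 + 25·1) = (18 − 250, 180 + 25) = (-232, 205); dropping signs (only squares matter) gives (232, 205); check 232² + 205² = 53824 + 42025 = 95849 ✓.
Step 4: Order so x ≤ y and verify: 205² + 232² = 42025 + 53824 = 95849 = n. ✓

n = 95849 = 205² + 232² (one valid representation with x ≤ y).


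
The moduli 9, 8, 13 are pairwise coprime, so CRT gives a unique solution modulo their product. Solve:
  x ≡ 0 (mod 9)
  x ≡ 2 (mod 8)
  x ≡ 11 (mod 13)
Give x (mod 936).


Moduli 9, 8, 13 are pairwise coprime; by CRT there is a unique solution modulo M = 9 · 8 · 13 = 936.
Solve pairwise, accumulating the modulus:
  Start with x ≡ 0 (mod 9).
  Combine with x ≡ 2 (mod 8): since gcd(9, 8) = 1, we get a unique residue mod 72.
    Write x = 0 + 9·t and substitute into x ≡ 2 (mod 8): 9·t ≡ 2 − 0 = 2 (mod 8).
    Reduce coefficients mod 8: 1·t ≡ 2 (mod 8).
    So t ≡ 2 (mod 8).
    Then x = 0 + 9·2 = 18, valid modulo lcm(9, 8) = 72: x ≡ 18 (mod 72).
  Combine with x ≡ 11 (mod 13): since gcd(72, 13) = 1, we get a unique residue mod 936.
    Write x = 18 + 72·t and substitute into x ≡ 11 (mod 13): 72·t ≡ 11 − 18 = -7 (mod 13).
    Reduce coefficients mod 13: 7·t ≡ 6 (mod 13).
    The inverse of 7 mod 13 is 2 (since 7·2 = 14 = 1·13 + 1), so t ≡ 2·6 = 12 ≡ 12 (mod 13).
    Then x = 18 + 72·12 = 882, valid modulo lcm(72, 13) = 936: x ≡ 882 (mod 936).
Verify: 882 mod 9 = 0 ✓, 882 mod 8 = 2 ✓, 882 mod 13 = 11 ✓.

x ≡ 882 (mod 936).


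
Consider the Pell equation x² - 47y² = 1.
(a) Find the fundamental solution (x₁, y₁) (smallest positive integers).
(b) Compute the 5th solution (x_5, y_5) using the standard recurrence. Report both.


Step 1: Find the fundamental solution (x₁, y₁) of x² - 47y² = 1.
  Expand √47 as a continued fraction. a₀ = ⌊√47⌋ = 6; iterate m_{k+1} = d_k·a_k − m_k, d_{k+1} = (47 − m_{k+1}²)/d_k, a_{k+1} = ⌊(a₀ + m_{k+1})/d_{k+1}⌋ (starting m₀ = 0, d₀ = 1), with convergents p_k = a_k·p_{k-1} + p_{k-2}, q_k = a_k·q_{k-1} + q_{k-2} (p₋₁ = 1, q₋₁ = 0):
  k = 0: a₀ = 6; p₀/q₀ = 6/1; p₀² − 47·q₀² = 36 − 47 = -11.
  k = 1: m = 6, d = 11, a = ⌊(6 + 6)/11⌋ = 1; p/q = (1·6 + 1)/(1·1 + 0) = 7/1; p² − 47·q² = 49 − 47 = 2.
  k = 2: m = 5, d = 2, a = ⌊(6 + 5)/2⌋ = 5; p/q = (5·7 + 6)/(5·1 + 1) = 41/6; p² − 47·q² = 1681 − 1692 = -11.
  k = 3: m = 5, d = 11, a = ⌊(6 + 5)/11⌋ = 1; p/q = (1·41 + 7)/(1·6 + 1) = 48/7; p² − 47·q² = 2304 − 2303 = 1.
  The first convergent with p² − 47·q² = 1 gives the fundamental solution (x₁, y₁) = (48, 7).
Step 2: Apply the recurrence (x_{n+1}, y_{n+1}) = (x₁x_n + 47y₁y_n, x₁y_n + y₁x_n) repeatedly.
  From (x_1, y_1) = (48, 7): x_2 = 48·48 + 47·7·7 = 4607; y_2 = 48·7 + 7·48 = 672.
  From (x_2, y_2) = (4607, 672): x_3 = 48·4607 + 47·7·672 = 442224; y_3 = 48·672 + 7·4607 = 64505.
  From (x_3, y_3) = (442224, 64505): x_4 = 48·442224 + 47·7·64505 = 42448897; y_4 = 48·64505 + 7·442224 = 6191808.
  From (x_4, y_4) = (42448897, 6191808): x_5 = 48·42448897 + 47·7·6191808 = 4074651888; y_5 = 48·6191808 + 7·42448897 = 594349063.
Step 3: Verify x_5² - 47·y_5² = 16602788008381964544 - 16602788008381964543 = 1 (should be 1). ✓

(x_1, y_1) = (48, 7); (x_5, y_5) = (4074651888, 594349063).


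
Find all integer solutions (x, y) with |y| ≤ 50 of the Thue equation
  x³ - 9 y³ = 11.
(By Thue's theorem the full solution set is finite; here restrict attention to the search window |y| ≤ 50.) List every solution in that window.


The equation is x³ - 9y³ = 11. For fixed y, x³ = 9·y³ + 11, so a solution requires the RHS to be a perfect cube.
Strategy: iterate y from -50 to 50, compute RHS = 9·y³ + 11, and check whether it is a (positive or negative) perfect cube.
Check small values of y:
  y = 0: RHS = 11 is not a perfect cube.
  y = 1: RHS = 20 is not a perfect cube.
  y = -1: RHS = 2 is not a perfect cube.
  y = 2: RHS = 83 is not a perfect cube.
  y = -2: RHS = -61 is not a perfect cube.
  y = 3: RHS = 254 is not a perfect cube.
  y = -3: RHS = -232 is not a perfect cube.
Continuing the search up to |y| = 50 finds no solutions either.
No (x, y) in the scanned range satisfies the equation.

No integer solutions with |y| ≤ 50.


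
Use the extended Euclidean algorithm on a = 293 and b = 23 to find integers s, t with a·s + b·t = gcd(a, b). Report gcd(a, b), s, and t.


Euclidean algorithm on (293, 23) — divide until remainder is 0:
  293 = 12 · 23 + 17
  23 = 1 · 17 + 6
  17 = 2 · 6 + 5
  6 = 1 · 5 + 1
  5 = 5 · 1 + 0
gcd(293, 23) = 1.
Track Bezout coefficients alongside the remainders: start with r₀ = 293 = a·1 + b·0 (s = 1, t = 0) and r₁ = 23 = a·0 + b·1 (s = 0, t = 1); each new remainder r_{k+1} = r_{k-1} − q_k·r_k inherits s_{k+1} = s_{k-1} − q_k·s_k, t_{k+1} = t_{k-1} − q_k·t_k, so r_k = a·s_k + b·t_k at every step:
  q = 12: r = 17, s = 1 − 12·0 = 1, t = 0 − 12·1 = -12  (check: 293·1 + 23·(-12) = 17)
  q = 1: r = 6, s = 0 − 1·1 = -1, t = 1 − 1·(-12) = 13  (check: 293·(-1) + 23·13 = 6)
  q = 2: r = 5, s = 1 − 2·(-1) = 3, t = -12 − 2·13 = -38  (check: 293·3 + 23·(-38) = 5)
  q = 1: r = 1, s = -1 − 1·3 = -4, t = 13 − 1·(-38) = 51  (check: 293·(-4) + 23·51 = 1)
The row with r = 1 (the gcd) gives the Bezout coefficients s = -4, t = 51.
Result: 293 · (-4) + 23 · (51) = 1.

gcd(293, 23) = 1; s = -4, t = 51 (check: 293·(-4) + 23·51 = 1).


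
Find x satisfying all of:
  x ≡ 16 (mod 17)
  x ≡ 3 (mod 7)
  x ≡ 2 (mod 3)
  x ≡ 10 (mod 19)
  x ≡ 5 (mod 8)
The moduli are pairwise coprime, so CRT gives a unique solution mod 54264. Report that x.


Product of moduli M = 17 · 7 · 3 · 19 · 8 = 54264.
Merge one congruence at a time:
  Start: x ≡ 16 (mod 17).
  Combine with x ≡ 3 (mod 7); new modulus lcm = 119.
    Write x = 16 + 17·t and substitute into x ≡ 3 (mod 7): 17·t ≡ 3 − 16 = -13 (mod 7).
    Reduce coefficients mod 7: 3·t ≡ 1 (mod 7).
    The inverse of 3 mod 7 is 5 (since 3·5 = 15 = 2·7 + 1), so t ≡ 5·1 = 5 ≡ 5 (mod 7).
    Then x = 16 + 17·5 = 101, valid modulo lcm(17, 7) = 119: x ≡ 101 (mod 119).
  Combine with x ≡ 2 (mod 3); new modulus lcm = 357.
    Write x = 101 + 119·t and substitute into x ≡ 2 (mod 3): 119·t ≡ 2 − 101 = -99 (mod 3).
    Reduce coefficients mod 3: 2·t ≡ 0 (mod 3).
    The inverse of 2 mod 3 is 2 (since 2·2 = 4 = 1·3 + 1), so t ≡ 2·0 = 0 ≡ 0 (mod 3).
    Then x = 101 + 119·0 = 101, valid modulo lcm(119, 3) = 357: x ≡ 101 (mod 357).
  Combine with x ≡ 10 (mod 19); new modulus lcm = 6783.
    Write x = 101 + 357·t and substitute into x ≡ 10 (mod 19): 357·t ≡ 10 − 101 = -91 (mod 19).
    Reduce coefficients mod 19: 15·t ≡ 4 (mod 19).
    The inverse of 15 mod 19 is 14 (since 15·14 = 210 = 11·19 + 1), so t ≡ 14·4 = 56 ≡ 18 (mod 19).
    Then x = 101 + 357·18 = 6527, valid modulo lcm(357, 19) = 6783: x ≡ 6527 (mod 6783).
  Combine with x ≡ 5 (mod 8); new modulus lcm = 54264.
    Write x = 6527 + 6783·t and substitute into x ≡ 5 (mod 8): 6783·t ≡ 5 − 6527 = -6522 (mod 8).
    Reduce coefficients mod 8: 7·t ≡ 6 (mod 8).
    The inverse of 7 mod 8 is 7 (since 7·7 = 49 = 6·8 + 1), so t ≡ 7·6 = 42 ≡ 2 (mod 8).
    Then x = 6527 + 6783·2 = 20093, valid modulo lcm(6783, 8) = 54264: x ≡ 20093 (mod 54264).
Verify against each original: 20093 mod 17 = 16, 20093 mod 7 = 3, 20093 mod 3 = 2, 20093 mod 19 = 10, 20093 mod 8 = 5.

x ≡ 20093 (mod 54264).


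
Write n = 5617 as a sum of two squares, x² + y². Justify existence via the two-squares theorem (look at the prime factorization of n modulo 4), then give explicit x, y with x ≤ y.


Step 1: Factor n = 5617 = 41 · 137.
Step 2: Check the mod-4 condition on each prime factor: 41 ≡ 1 (mod 4), exponent 1; 137 ≡ 1 (mod 4), exponent 1.
All primes ≡ 3 (mod 4) appear to even exponent (or don't appear), so by the two-squares theorem n IS expressible as a sum of two squares.
Step 3: Build a representation. Here n = 41 · 137 is a product of primes ≡ 1 (mod 4). Each prime p ≡ 1 (mod 4) is itself a sum of two squares; find a² by testing p − a² for a perfect square:
  41: 41 − 1² = 40, 41 − 2² = 37, 41 − 3² = 32, 41 − 4² = 25 = 5² ⇒ 41 = 4² + 5².
  137: 137 − 1² = 136, 137 − 2² = 133, 137 − 3² = 128, 137 − 4² = 121 = 11² ⇒ 137 = 4² + 11².
  Combine using the Brahmagupta–Fibonacci identity (a² + b²)(c² + d²) = (ac − bd)² + (ad + bc)² = (ac + bd)² + (ad − bc)²:
  41 · 137 = 5617: from (4² + 5²)(4² + 11²), take (4·4 − 5·11, 4·11 + 5·4) = (16 − 55, 44 + 20) = (-39, 64); dropping signs (only squares matter) gives (39, 64); check 39² + 64² = 1521 + 4096 = 5617 ✓.
Step 4: Order so x ≤ y and verify: 39² + 64² = 1521 + 4096 = 5617 = n. ✓

n = 5617 = 39² + 64² (one valid representation with x ≤ y).
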